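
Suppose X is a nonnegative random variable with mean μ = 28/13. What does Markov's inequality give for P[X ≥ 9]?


μ = E[X] = 28/13, a = 9.
Markov: P[X ≥ 9] ≤ μ/a = (28/13)/9 = 28/117.
Numerically: ≈ 0.2393.
(Since a = 9 > μ = 2.1538, the bound 28/117 is < 1 and informative.)

P[X ≥ 9] ≤ 28/117 ≈ 0.2393.


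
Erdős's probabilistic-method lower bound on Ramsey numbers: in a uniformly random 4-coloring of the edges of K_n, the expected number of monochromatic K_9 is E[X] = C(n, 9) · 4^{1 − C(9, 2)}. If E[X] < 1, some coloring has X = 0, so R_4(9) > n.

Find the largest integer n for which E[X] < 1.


We need C(n, 9) · 4^{1 − 36} < 1, i.e. C(n, 9) < 4^{36 − 1} = 1180591620717411303424.
Check values of n near the boundary:
  n = 910: C(910, 9) = 1133378248346922788210; 1133378248346922788210 < 1180591620717411303424? YES
  n = 911: C(911, 9) = 1144686900492291197405; 1144686900492291197405 < 1180591620717411303424? YES
  n = 912: C(912, 9) = 1156095740032081475120; 1156095740032081475120 < 1180591620717411303424? YES
  n = 913: C(913, 9) = 1167605542753639808390; 1167605542753639808390 < 1180591620717411303424? YES
  n = 914: C(914, 9) = 1179217089587653905932; 1179217089587653905932 < 1180591620717411303424? YES
  n = 915: C(915, 9) = 1190931166636537885130; 1190931166636537885130 < 1180591620717411303424? NO
The largest n with C(n, 9) < 1180591620717411303424 is n = 914 (where E[X] = 294804272396913476483/295147905179352825856 ≈ 0.999). Hence R_4(9) > 914, i.e. R_4(9) ≥ 915.

Largest n = 914; hence R_4(9) > 914.


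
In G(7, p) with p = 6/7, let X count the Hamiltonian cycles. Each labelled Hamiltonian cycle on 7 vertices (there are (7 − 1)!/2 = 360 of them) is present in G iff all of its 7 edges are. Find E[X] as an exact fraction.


K_7 has (7 − 1)!/2 = 360 labelled Hamiltonian cycles.
For each such Hamiltonian cycle H, let X_H = 1 if all 7 edges of H are present in G. Then P[X_H = 1] = p^{7} = (6/7)^{7} = 279936/823543.
Summing the indicators: E[X] = Σ_H E[X_H] = 360 · p^{7} = 360 · 279936/823543 = 100776960/823543.
Numerically: E[X] ≈ 122.37.

E[X] = 360 · (6/7)^{7} = 100776960/823543 ≈ 122.37.


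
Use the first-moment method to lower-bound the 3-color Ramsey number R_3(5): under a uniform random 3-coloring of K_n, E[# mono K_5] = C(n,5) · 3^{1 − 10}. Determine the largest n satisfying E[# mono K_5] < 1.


We need C(n, 5) · 3^{1 − 10} < 1, i.e. C(n, 5) < 3^{10 − 1} = 19683.
Check values of n near the boundary:
  n = 17: C(17, 5) = 6188; 6188 < 19683? YES
  n = 18: C(18, 5) = 8568; 8568 < 19683? YES
  n = 19: C(19, 5) = 11628; 11628 < 19683? YES
  n = 20: C(20, 5) = 15504; 15504 < 19683? YES
  n = 21: C(21, 5) = 20349; 20349 < 19683? NO
The largest n with C(n, 5) < 19683 is n = 20 (where E[X] = 5168/6561 ≈ 0.78768). Hence R_3(5) > 20, i.e. R_3(5) ≥ 21.

Largest n = 20; hence R_3(5) > 20.


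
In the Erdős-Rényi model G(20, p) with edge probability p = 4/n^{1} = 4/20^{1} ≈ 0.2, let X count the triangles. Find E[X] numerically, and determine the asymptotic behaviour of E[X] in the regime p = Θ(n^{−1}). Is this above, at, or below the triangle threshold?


Number of potential triangles: C(20, 3) = 1140.
Each occurs with probability p³ ≈ (0.2)³ ≈ 8.00000000e-03.
By linearity: E[X] = C(20, 3)·p³ ≈ 1140 · 8.00000000e-03 ≈ 9.120000.
Here α = 1, so p = 4/n is exactly at the triangle threshold p ~ 1/n. Asymptotically E[X] → c³/6 = 4³/6 = 32/3 ≈ 10.666667, a bounded constant. In this regime the triangle count is asymptotically Poisson(c³/6).

E[X] ≈ 9.120000; in regime p = Θ(1/n^{1}) E[X] stays bounded (at the triangle threshold p ~ 1/n).


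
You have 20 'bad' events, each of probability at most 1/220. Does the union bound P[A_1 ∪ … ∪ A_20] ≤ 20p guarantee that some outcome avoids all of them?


Union bound: P[∪_{i=1}^{20} A_i] ≤ Σ_i P[A_i] ≤ 20·p = 20·(1/220) = 1/11.
Numerically: 1/11 ≈ 0.090909.
Is 1/11 < 1? YES.
Since P[∪ A_i] ≤ 1/11 < 1, the complement has P[∩ A_i^c] ≥ 1 − 1/11 = 10/11 > 0, so some outcome avoids every A_i.

20·p = 1/11 ≈ 0.090909; existence CERTIFIED by the union bound.


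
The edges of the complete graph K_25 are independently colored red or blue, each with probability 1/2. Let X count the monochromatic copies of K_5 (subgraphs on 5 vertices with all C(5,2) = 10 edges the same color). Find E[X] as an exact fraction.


Let X = Σ_S X_S over the C(25, 5) = 53130 subsets S of size 5, where X_S = 1 if the K_5 on S is monochromatic.
For a fixed S, the K_5 on S has C(5, 2) = 10 edges. P[all 10 edges red] = (1/2)^10, and likewise for blue, so P[monochromatic] = 2·(1/2)^10 = 2^{1 − 10} = 1/512.
By linearity of expectation: E[X] = C(25, 5) · 2^{1 − 10} = 53130 · 1/512 = 26565/256.
Numerically: E[X] ≈ 103.770.

E[X] = C(25,5)·2^(1−C(5,2)) = 26565/256 ≈ 103.770.


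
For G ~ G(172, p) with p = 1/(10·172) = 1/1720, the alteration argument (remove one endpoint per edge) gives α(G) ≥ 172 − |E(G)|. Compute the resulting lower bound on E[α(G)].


E[|E(G)|] = C(172, 2)·p = 14706 · (1/1720) = 171/20.
E[α(G)] ≥ n − E[|E(G)|] = 172 − 171/20 = 3269/20.
Numerically: ≈ 163.450.
(This is only a lower bound; the true E[α(G)] may be larger.)

E[α(G)] ≥ 3269/20 ≈ 163.450.


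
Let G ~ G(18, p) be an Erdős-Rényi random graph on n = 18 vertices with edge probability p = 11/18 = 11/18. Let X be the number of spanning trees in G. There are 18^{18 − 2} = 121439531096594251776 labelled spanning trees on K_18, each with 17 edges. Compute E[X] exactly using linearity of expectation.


K_18 has 18^{18 − 2} = 121439531096594251776 labelled spanning trees.
For each such spanning tree H, let X_H = 1 if all 17 edges of H are present in G. Then P[X_H = 1] = p^{17} = (11/18)^{17} = 505447028499293771/2185911559738696531968.
By linearity: E[X] = Σ_H E[X_H] = 121439531096594251776 · p^{17} = 121439531096594251776 · 505447028499293771/2185911559738696531968 = 505447028499293771/18.
Numerically: E[X] ≈ 2.808e+16.

E[X] = 121439531096594251776 · (11/18)^{17} = 505447028499293771/18 ≈ 2.808e+16.


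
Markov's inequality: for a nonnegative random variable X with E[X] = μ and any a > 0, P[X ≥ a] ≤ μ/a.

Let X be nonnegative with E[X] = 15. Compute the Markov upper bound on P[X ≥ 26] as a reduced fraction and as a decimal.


μ = E[X] = 15, a = 26.
Markov: P[X ≥ 26] ≤ μ/a = (15)/26 = 15/26.
Numerically: ≈ 0.57692.
(Since a = 26 > μ = 15.00000, the bound 15/26 is < 1 and informative.)

P[X ≥ 26] ≤ 15/26 ≈ 0.57692.


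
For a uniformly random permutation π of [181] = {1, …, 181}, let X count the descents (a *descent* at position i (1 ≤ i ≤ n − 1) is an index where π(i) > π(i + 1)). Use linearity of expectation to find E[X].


Write X = Σ X_I over i = 1, …, 180, with X_I the indicator of one descent.
There are 180 indicators.
For each fixed i, the pair (π(i), π(i+1)) is a uniformly random ordered pair of distinct values from {1, …, 181}; by symmetry P[π(i) > π(i+1)] = 1/2.
By linearity: E[X] = 180 · (1/2) = (181 − 1) · (1/2) = 90 ≈ 90.000.

E[X] = 90 = 90.000.


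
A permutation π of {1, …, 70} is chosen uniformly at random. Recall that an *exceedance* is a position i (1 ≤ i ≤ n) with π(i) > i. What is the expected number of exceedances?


Write X = Σ_{i=1}^{70} X_i, where X_i = 1_{π(i) > i}.
For each fixed i, π(i) is uniform over {1, …, 70} (marginal of a uniform permutation), so P[π(i) > i] = (n − i)/n. Summing: Σ_{i=1}^{70} (n − i)/n = (0 + 1 + … + 69)/70 = 70(70 − 1)/(2·70) = (70 − 1)/2.
Hence E[X] = Σ_{i=1}^{70} (70 − i)/70 = 69/2 ≈ 34.500000.

E[X] = 69/2 = 34.500000.


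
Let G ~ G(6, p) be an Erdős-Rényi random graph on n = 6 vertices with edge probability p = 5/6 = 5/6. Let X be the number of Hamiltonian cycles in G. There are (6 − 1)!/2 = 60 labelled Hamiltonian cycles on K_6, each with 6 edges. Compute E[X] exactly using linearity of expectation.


K_6 has (6 − 1)!/2 = 60 labelled Hamiltonian cycles.
For each such Hamiltonian cycle H, let X_H = 1 if all 6 edges of H are present in G. Then P[X_H = 1] = p^{6} = (5/6)^{6} = 15625/46656.
By linearity: E[X] = Σ_H E[X_H] = 60 · p^{6} = 60 · 15625/46656 = 78125/3888.
Numerically: E[X] ≈ 20.0939.

E[X] = 60 · (5/6)^{6} = 78125/3888 ≈ 20.0939.


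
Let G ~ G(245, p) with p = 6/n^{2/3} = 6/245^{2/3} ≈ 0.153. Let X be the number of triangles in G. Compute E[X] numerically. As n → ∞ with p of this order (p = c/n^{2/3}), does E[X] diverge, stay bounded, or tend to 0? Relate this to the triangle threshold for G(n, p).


Number of potential triangles: C(245, 3) = 2421090.
Each occurs with probability p³ ≈ (0.153)³ ≈ 3.59850e-03.
By linearity: E[X] = C(245, 3)·p³ ≈ 2421090 · 3.59850e-03 ≈ 8712.294.
Since α = 2/3 < 1, p = c/n^{2/3} ≫ 1/n is above the triangle threshold p ~ 1/n. Asymptotically E[X] ~ (c³/6)·n^{3(1−α)} = (6³/6)·n^{1} → ∞; triangles are abundant w.h.p.

E[X] ≈ 8712.294; in regime p = Θ(1/n^{2/3}) E[X] diverges (above the triangle threshold p ~ 1/n).


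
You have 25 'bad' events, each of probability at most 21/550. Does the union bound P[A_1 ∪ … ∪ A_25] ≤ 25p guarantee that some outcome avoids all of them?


Union bound: P[∪_{i=1}^{25} A_i] ≤ Σ_i P[A_i] ≤ 25·p = 25·(21/550) = 21/22.
Numerically: 21/22 ≈ 0.954545.
Is 21/22 < 1? YES.
Since P[∪ A_i] ≤ 21/22 < 1, the complement has P[∩ A_i^c] ≥ 1 − 21/22 = 1/22 > 0, so some outcome avoids every A_i.

25·p = 21/22 ≈ 0.954545; existence CERTIFIED by the union bound.


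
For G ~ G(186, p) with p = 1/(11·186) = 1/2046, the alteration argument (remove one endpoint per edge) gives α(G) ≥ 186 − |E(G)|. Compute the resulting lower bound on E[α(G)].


E[|E(G)|] = C(186, 2)·p = 17205 · (1/2046) = 185/22.
E[α(G)] ≥ n − E[|E(G)|] = 186 − 185/22 = 3907/22.
Numerically: ≈ 177.59091.
(This is only a lower bound; the true E[α(G)] may be larger.)

E[α(G)] ≥ 3907/22 ≈ 177.59091.


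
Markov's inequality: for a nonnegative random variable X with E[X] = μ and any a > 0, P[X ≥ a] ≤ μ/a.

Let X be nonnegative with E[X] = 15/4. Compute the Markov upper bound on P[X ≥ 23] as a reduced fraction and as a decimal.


μ = E[X] = 15/4, a = 23.
Markov: P[X ≥ 23] ≤ μ/a = (15/4)/23 = 15/92.
Numerically: ≈ 0.163.
(Since a = 23 > μ = 3.750, the bound 15/92 is < 1 and informative.)

P[X ≥ 23] ≤ 15/92 ≈ 0.163.


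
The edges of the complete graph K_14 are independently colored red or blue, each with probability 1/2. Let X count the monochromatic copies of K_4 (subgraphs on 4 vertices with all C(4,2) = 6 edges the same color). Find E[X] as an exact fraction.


Let X = Σ_S X_S over the C(14, 4) = 1001 subsets S of size 4, where X_S = 1 if the K_4 on S is monochromatic.
For a fixed S, the K_4 on S has C(4, 2) = 6 edges. P[all 6 edges red] = (1/2)^6, and likewise for blue, so P[monochromatic] = 2·(1/2)^6 = 2^{1 − 6} = 1/32.
By linearity of expectation: E[X] = C(14, 4) · 2^{1 − 6} = 1001 · 1/32 = 1001/32.
Numerically: E[X] ≈ 31.281.

E[X] = C(14,4)·2^(1−C(4,2)) = 1001/32 ≈ 31.281.


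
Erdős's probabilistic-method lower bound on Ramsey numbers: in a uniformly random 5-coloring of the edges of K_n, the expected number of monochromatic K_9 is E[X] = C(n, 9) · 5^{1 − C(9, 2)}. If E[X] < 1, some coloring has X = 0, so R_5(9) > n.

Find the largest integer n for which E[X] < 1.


We need C(n, 9) · 5^{1 − 36} < 1, i.e. C(n, 9) < 5^{36 − 1} = 2910383045673370361328125.
Check values of n near the boundary:
  n = 2170: C(2170, 9) = 2891746779868845075610510; 2891746779868845075610510 < 2910383045673370361328125? YES
  n = 2171: C(2171, 9) = 2903784578674959601827205; 2903784578674959601827205 < 2910383045673370361328125? YES
  n = 2172: C(2172, 9) = 2915866900084148060642020; 2915866900084148060642020 < 2910383045673370361328125? NO
The largest n with C(n, 9) < 2910383045673370361328125 is n = 2171 (where E[X] = 580756915734991920365441/582076609134674072265625 ≈ 0.997733). Hence R_5(9) > 2171, i.e. R_5(9) ≥ 2172.

Largest n = 2171; hence R_5(9) > 2171.


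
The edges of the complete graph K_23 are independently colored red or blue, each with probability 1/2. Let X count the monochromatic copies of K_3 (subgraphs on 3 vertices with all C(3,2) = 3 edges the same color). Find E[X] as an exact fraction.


Let X = Σ_S X_S over the C(23, 3) = 1771 subsets S of size 3, where X_S = 1 if the K_3 on S is monochromatic.
For a fixed S, the K_3 on S has C(3, 2) = 3 edges. P[all 3 edges red] = (1/2)^3, and likewise for blue, so P[monochromatic] = 2·(1/2)^3 = 2^{1 − 3} = 1/4.
Summing: E[X] = C(23, 3) · 2^{1 − 3} = 1771 · 1/4 = 1771/4.
Numerically: E[X] ≈ 442.750.

E[X] = C(23,3)·2^(1−C(3,2)) = 1771/4 ≈ 442.750.


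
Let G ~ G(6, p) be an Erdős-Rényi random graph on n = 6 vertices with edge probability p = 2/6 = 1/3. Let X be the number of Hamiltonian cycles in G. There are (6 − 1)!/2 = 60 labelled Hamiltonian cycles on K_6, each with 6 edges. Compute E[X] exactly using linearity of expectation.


K_6 has (6 − 1)!/2 = 60 labelled Hamiltonian cycles.
For each such Hamiltonian cycle H, let X_H = 1 if all 6 edges of H are present in G. Then P[X_H = 1] = p^{6} = (1/3)^{6} = 1/729.
Summing the indicators: E[X] = Σ_H E[X_H] = 60 · p^{6} = 60 · 1/729 = 20/243.
Numerically: E[X] ≈ 0.082305.

E[X] = 60 · (1/3)^{6} = 20/243 ≈ 0.082305.


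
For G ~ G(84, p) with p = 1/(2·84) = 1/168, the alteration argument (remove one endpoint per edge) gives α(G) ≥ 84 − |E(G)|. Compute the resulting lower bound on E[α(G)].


E[|E(G)|] = C(84, 2)·p = 3486 · (1/168) = 83/4.
E[α(G)] ≥ n − E[|E(G)|] = 84 − 83/4 = 253/4.
Numerically: ≈ 63.250000.
(This is only a lower bound; the true E[α(G)] may be larger.)

E[α(G)] ≥ 253/4 ≈ 63.250000.


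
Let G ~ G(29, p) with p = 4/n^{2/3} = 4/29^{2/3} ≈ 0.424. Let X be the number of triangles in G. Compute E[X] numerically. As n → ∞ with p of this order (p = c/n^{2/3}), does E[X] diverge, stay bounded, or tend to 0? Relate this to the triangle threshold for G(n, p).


Number of potential triangles: C(29, 3) = 3654.
Each occurs with probability p³ ≈ (0.424)³ ≈ 7.60999e-02.
By linearity: E[X] = C(29, 3)·p³ ≈ 3654 · 7.60999e-02 ≈ 278.069.
Since α = 2/3 < 1, p = c/n^{2/3} ≫ 1/n is above the triangle threshold p ~ 1/n. Asymptotically E[X] ~ (c³/6)·n^{3(1−α)} = (4³/6)·n^{1} → ∞; triangles are abundant w.h.p.

E[X] ≈ 278.069; in regime p = Θ(1/n^{2/3}) E[X] diverges (above the triangle threshold p ~ 1/n).


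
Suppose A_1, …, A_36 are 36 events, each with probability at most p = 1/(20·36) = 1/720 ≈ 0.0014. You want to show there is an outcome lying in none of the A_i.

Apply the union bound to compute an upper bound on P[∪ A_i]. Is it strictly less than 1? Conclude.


Union bound: P[∪_{i=1}^{36} A_i] ≤ Σ_i P[A_i] ≤ 36·p = 36·(1/720) = 1/20.
Numerically: 1/20 ≈ 0.0500.
Is 1/20 < 1? YES.
Since P[∪ A_i] ≤ 1/20 < 1, the complement has P[∩ A_i^c] ≥ 1 − 1/20 = 19/20 > 0, so some outcome avoids every A_i.

36·p = 1/20 ≈ 0.0500; existence CERTIFIED by the union bound.


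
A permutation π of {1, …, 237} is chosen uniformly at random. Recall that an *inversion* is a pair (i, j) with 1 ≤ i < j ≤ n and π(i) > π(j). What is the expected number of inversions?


Write X = Σ X_I over the C(237, 2) = 27966 pairs i < j, with X_I the indicator of one inversion.
There are 27966 indicators.
For each fixed pair i < j, the values π(i) and π(j) are two distinct elements of {1, …, 237} in uniformly random order; by symmetry P[π(i) > π(j)] = 1/2.
By linearity: E[X] = 27966 · (1/2) = C(237, 2) · (1/2) = 27966/2 = 13983 ≈ 13983.00000.

E[X] = 13983 = 13983.00000.


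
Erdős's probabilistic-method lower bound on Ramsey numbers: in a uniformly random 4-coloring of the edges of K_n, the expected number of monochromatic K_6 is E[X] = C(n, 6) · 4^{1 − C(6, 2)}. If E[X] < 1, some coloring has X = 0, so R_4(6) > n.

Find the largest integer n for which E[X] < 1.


We need C(n, 6) · 4^{1 − 15} < 1, i.e. C(n, 6) < 4^{15 − 1} = 268435456.
Check values of n near the boundary:
  n = 73: C(73, 6) = 170230452; 170230452 < 268435456? YES
  n = 74: C(74, 6) = 185250786; 185250786 < 268435456? YES
  n = 75: C(75, 6) = 201359550; 201359550 < 268435456? YES
  n = 76: C(76, 6) = 218618940; 218618940 < 268435456? YES
  n = 77: C(77, 6) = 237093780; 237093780 < 268435456? YES
  n = 78: C(78, 6) = 256851595; 256851595 < 268435456? YES
  n = 79: C(79, 6) = 277962685; 277962685 < 268435456? NO
The largest n with C(n, 6) < 268435456 is n = 78 (where E[X] = 256851595/268435456 ≈ 0.9568). Hence R_4(6) > 78, i.e. R_4(6) ≥ 79.

Largest n = 78; hence R_4(6) > 78.


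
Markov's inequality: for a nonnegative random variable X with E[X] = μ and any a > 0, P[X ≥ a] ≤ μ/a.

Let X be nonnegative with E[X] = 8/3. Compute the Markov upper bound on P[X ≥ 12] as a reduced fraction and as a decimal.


μ = E[X] = 8/3, a = 12.
Markov: P[X ≥ 12] ≤ μ/a = (8/3)/12 = 2/9.
Numerically: ≈ 0.222222.
(Since a = 12 > μ = 2.666667, the bound 2/9 is < 1 and informative.)

P[X ≥ 12] ≤ 2/9 ≈ 0.222222.


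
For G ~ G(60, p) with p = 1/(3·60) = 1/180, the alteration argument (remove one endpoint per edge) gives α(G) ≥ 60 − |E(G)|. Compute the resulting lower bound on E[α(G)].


E[|E(G)|] = C(60, 2)·p = 1770 · (1/180) = 59/6.
E[α(G)] ≥ n − E[|E(G)|] = 60 − 59/6 = 301/6.
Numerically: ≈ 50.166667.
(This is only a lower bound; the true E[α(G)] may be larger.)

E[α(G)] ≥ 301/6 ≈ 50.166667.


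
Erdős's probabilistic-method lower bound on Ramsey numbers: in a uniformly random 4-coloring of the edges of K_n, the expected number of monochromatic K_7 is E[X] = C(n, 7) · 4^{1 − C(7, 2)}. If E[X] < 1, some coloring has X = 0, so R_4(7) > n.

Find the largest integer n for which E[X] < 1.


We need C(n, 7) · 4^{1 − 21} < 1, i.e. C(n, 7) < 4^{21 − 1} = 1099511627776.
Check values of n near the boundary:
  n = 175: C(175, 7) = 883208107275; 883208107275 < 1099511627776? YES
  n = 176: C(176, 7) = 919790691600; 919790691600 < 1099511627776? YES
  n = 177: C(177, 7) = 957664425960; 957664425960 < 1099511627776? YES
  n = 178: C(178, 7) = 996867063280; 996867063280 < 1099511627776? YES
  n = 179: C(179, 7) = 1037437234460; 1037437234460 < 1099511627776? YES
  n = 180: C(180, 7) = 1079414463600; 1079414463600 < 1099511627776? YES
  n = 181: C(181, 7) = 1122839183400; 1122839183400 < 1099511627776? NO
  n = 182: C(182, 7) = 1167752750736; 1167752750736 < 1099511627776? NO
The largest n with C(n, 7) < 1099511627776 is n = 180 (where E[X] = 67463403975/68719476736 ≈ 0.9817). Hence R_4(7) > 180, i.e. R_4(7) ≥ 181.

Largest n = 180; hence R_4(7) > 180.


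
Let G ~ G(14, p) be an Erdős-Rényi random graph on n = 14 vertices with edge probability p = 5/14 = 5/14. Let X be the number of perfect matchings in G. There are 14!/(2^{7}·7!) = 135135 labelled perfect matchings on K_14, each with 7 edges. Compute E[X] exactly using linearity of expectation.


K_14 has 14!/(2^{7}·7!) = 135135 labelled perfect matchings.
For each such perfect matching H, let X_H = 1 if all 7 edges of H are present in G. Then P[X_H = 1] = p^{7} = (5/14)^{7} = 78125/105413504.
By linearity of expectation: E[X] = Σ_H E[X_H] = 135135 · p^{7} = 135135 · 78125/105413504 = 1508203125/15059072.
Numerically: E[X] ≈ 100.152.

E[X] = 135135 · (5/14)^{7} = 1508203125/15059072 ≈ 100.152.


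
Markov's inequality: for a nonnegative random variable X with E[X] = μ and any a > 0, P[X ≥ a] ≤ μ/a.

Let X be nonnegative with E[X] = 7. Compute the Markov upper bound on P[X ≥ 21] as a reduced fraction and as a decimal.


μ = E[X] = 7, a = 21.
Markov: P[X ≥ 21] ≤ μ/a = (7)/21 = 1/3.
Numerically: ≈ 0.333.
(Since a = 21 > μ = 7.000, the bound 1/3 is < 1 and informative.)

P[X ≥ 21] ≤ 1/3 ≈ 0.333.


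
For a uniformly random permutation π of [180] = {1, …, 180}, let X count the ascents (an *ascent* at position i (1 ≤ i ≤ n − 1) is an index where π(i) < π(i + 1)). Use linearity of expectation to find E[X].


Write X = Σ X_I over i = 1, …, 179, with X_I the indicator of one ascent.
There are 179 indicators.
For each fixed i, the pair (π(i), π(i+1)) is a uniformly random ordered pair of distinct values from {1, …, 180}; by symmetry P[π(i) < π(i+1)] = 1/2.
By linearity: E[X] = 179 · (1/2) = (180 − 1) · (1/2) = 179/2 ≈ 89.50000.

E[X] = 179/2 = 89.50000.


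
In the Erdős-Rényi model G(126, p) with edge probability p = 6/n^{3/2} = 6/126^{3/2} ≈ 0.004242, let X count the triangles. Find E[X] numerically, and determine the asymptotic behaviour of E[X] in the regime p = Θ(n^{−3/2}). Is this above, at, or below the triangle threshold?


Number of potential triangles: C(126, 3) = 325500.
Each occurs with probability p³ ≈ (0.004242)³ ≈ 7.634600e-08.
By linearity: E[X] = C(126, 3)·p³ ≈ 325500 · 7.634600e-08 ≈ 0.0249.
Since α = 3/2 > 1, p = c/n^{3/2} = o(1/n) is below the triangle threshold p ~ 1/n. Asymptotically E[X] ~ (c³/6)·n^{3(1−α)} = (6³/6)·n^{-1.5} → 0, so by Markov's inequality G has no triangles w.h.p.

E[X] ≈ 0.0249; in regime p = Θ(1/n^{3/2}) E[X] tends to 0 (below the triangle threshold p ~ 1/n).


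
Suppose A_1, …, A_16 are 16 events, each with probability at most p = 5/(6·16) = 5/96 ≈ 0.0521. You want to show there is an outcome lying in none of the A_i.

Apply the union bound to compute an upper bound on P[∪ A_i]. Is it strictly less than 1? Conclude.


Union bound: P[∪_{i=1}^{16} A_i] ≤ Σ_i P[A_i] ≤ 16·p = 16·(5/96) = 5/6.
Numerically: 5/6 ≈ 0.8333.
Is 5/6 < 1? YES.
Since P[∪ A_i] ≤ 5/6 < 1, the complement has P[∩ A_i^c] ≥ 1 − 5/6 = 1/6 > 0, so some outcome avoids every A_i.

16·p = 5/6 ≈ 0.8333; existence CERTIFIED by the union bound.


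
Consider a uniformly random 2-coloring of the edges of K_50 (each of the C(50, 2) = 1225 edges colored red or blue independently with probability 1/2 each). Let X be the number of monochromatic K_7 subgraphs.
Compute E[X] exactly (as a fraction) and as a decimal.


Let X = Σ_S X_S over the C(50, 7) = 99884400 subsets S of size 7, where X_S = 1 if the K_7 on S is monochromatic.
For a fixed S, the K_7 on S has C(7, 2) = 21 edges. P[all 21 edges red] = (1/2)^21, and likewise for blue, so P[monochromatic] = 2·(1/2)^21 = 2^{1 − 21} = 1/1048576.
By linearity of expectation: E[X] = C(50, 7) · 2^{1 − 21} = 99884400 · 1/1048576 = 6242775/65536.
Numerically: E[X] ≈ 95.257.

E[X] = C(50,7)·2^(1−C(7,2)) = 6242775/65536 ≈ 95.257.


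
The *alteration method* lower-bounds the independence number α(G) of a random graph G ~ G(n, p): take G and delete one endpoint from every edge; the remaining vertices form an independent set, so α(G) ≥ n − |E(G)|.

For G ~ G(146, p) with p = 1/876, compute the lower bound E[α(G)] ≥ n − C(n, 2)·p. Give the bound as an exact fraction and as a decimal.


E[|E(G)|] = C(146, 2)·p = 10585 · (1/876) = 145/12.
E[α(G)] ≥ n − E[|E(G)|] = 146 − 145/12 = 1607/12.
Numerically: ≈ 133.9167.
(This is only a lower bound; the true E[α(G)] may be larger.)

E[α(G)] ≥ 1607/12 ≈ 133.9167.


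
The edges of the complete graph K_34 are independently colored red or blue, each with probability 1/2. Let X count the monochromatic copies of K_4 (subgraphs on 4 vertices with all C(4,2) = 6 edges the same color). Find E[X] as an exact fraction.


Let X = Σ_S X_S over the C(34, 4) = 46376 subsets S of size 4, where X_S = 1 if the K_4 on S is monochromatic.
For a fixed S, the K_4 on S has C(4, 2) = 6 edges. P[all 6 edges red] = (1/2)^6, and likewise for blue, so P[monochromatic] = 2·(1/2)^6 = 2^{1 − 6} = 1/32.
By linearity: E[X] = C(34, 4) · 2^{1 − 6} = 46376 · 1/32 = 5797/4.
Numerically: E[X] ≈ 1449.250000.

E[X] = C(34,4)·2^(1−C(4,2)) = 5797/4 ≈ 1449.250000.


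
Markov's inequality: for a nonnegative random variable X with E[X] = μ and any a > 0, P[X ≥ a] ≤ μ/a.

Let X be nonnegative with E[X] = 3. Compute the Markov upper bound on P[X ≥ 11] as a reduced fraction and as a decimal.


μ = E[X] = 3, a = 11.
Markov: P[X ≥ 11] ≤ μ/a = (3)/11 = 3/11.
Numerically: ≈ 0.2727.
(Since a = 11 > μ = 3.0000, the bound 3/11 is < 1 and informative.)

P[X ≥ 11] ≤ 3/11 ≈ 0.2727.


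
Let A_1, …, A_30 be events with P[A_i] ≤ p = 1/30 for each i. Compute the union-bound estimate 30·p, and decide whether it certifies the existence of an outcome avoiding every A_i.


Union bound: P[∪_{i=1}^{30} A_i] ≤ Σ_i P[A_i] ≤ 30·p = 30·(1/30) = 1.
Numerically: 1 ≈ 1.00000.
Is 1 < 1? NO.
Since the bound 1 is ≥ 1, the union bound is uninformative here; it does NOT by itself certify existence.

30·p = 1 ≈ 1.00000; existence NOT certified by the union bound.


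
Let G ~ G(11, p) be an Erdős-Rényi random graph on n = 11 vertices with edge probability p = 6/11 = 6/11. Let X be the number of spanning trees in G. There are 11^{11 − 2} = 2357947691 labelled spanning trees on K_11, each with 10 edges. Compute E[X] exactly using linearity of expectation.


K_11 has 11^{11 − 2} = 2357947691 labelled spanning trees.
For each such spanning tree H, let X_H = 1 if all 10 edges of H are present in G. Then P[X_H = 1] = p^{10} = (6/11)^{10} = 60466176/25937424601.
By linearity of expectation: E[X] = Σ_H E[X_H] = 2357947691 · p^{10} = 2357947691 · 60466176/25937424601 = 60466176/11.
Numerically: E[X] ≈ 5.4969e+06.

E[X] = 2357947691 · (6/11)^{10} = 60466176/11 ≈ 5.4969e+06.


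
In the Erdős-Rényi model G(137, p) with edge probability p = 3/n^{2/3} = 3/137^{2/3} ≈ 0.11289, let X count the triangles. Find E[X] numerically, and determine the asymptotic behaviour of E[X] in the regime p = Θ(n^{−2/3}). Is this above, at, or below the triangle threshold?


Number of potential triangles: C(137, 3) = 419220.
Each occurs with probability p³ ≈ (0.11289)³ ≈ 1.4385423e-03.
By linearity: E[X] = C(137, 3)·p³ ≈ 419220 · 1.4385423e-03 ≈ 603.06569.
Since α = 2/3 < 1, p = c/n^{2/3} ≫ 1/n is above the triangle threshold p ~ 1/n. Asymptotically E[X] ~ (c³/6)·n^{3(1−α)} = (3³/6)·n^{1} → ∞; triangles are abundant w.h.p.

E[X] ≈ 603.06569; in regime p = Θ(1/n^{2/3}) E[X] diverges (above the triangle threshold p ~ 1/n).


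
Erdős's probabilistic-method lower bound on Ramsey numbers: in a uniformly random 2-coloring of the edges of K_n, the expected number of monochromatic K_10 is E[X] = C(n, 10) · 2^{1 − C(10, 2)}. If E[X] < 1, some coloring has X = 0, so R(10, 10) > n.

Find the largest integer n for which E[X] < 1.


We need C(n, 10) · 2^{1 − 45} < 1, i.e. C(n, 10) < 2^{45 − 1} = 17592186044416.
Check values of n near the boundary:
  n = 99: C(99, 10) = 15579278510796; 15579278510796 < 17592186044416? YES
  n = 100: C(100, 10) = 17310309456440; 17310309456440 < 17592186044416? YES
  n = 101: C(101, 10) = 19212541264840; 19212541264840 < 17592186044416? NO
  n = 102: C(102, 10) = 21300860967540; 21300860967540 < 17592186044416? NO
The largest n with C(n, 10) < 17592186044416 is n = 100 (where E[X] = 2163788682055/2199023255552 ≈ 0.983977). Hence R(10, 10) > 100, i.e. R(10, 10) ≥ 101.

Largest n = 100; hence R(10, 10) > 100.


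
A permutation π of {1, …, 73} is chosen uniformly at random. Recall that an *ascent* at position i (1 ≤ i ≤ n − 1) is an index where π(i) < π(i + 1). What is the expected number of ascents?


Write X = Σ X_I over i = 1, …, 72, with X_I the indicator of one ascent.
There are 72 indicators.
For each fixed i, the pair (π(i), π(i+1)) is a uniformly random ordered pair of distinct values from {1, …, 73}; by symmetry P[π(i) < π(i+1)] = 1/2.
By linearity: E[X] = 72 · (1/2) = (73 − 1) · (1/2) = 36 ≈ 36.00000.

E[X] = 36 = 36.00000.


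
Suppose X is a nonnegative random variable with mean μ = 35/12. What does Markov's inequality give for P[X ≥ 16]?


μ = E[X] = 35/12, a = 16.
Markov: P[X ≥ 16] ≤ μ/a = (35/12)/16 = 35/192.
Numerically: ≈ 0.18229.
(Since a = 16 > μ = 2.91667, the bound 35/192 is < 1 and informative.)

P[X ≥ 16] ≤ 35/192 ≈ 0.18229.


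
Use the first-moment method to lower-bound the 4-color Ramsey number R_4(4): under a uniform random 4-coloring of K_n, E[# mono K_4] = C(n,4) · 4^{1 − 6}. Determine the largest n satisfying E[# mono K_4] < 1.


We need C(n, 4) · 4^{1 − 6} < 1, i.e. C(n, 4) < 4^{6 − 1} = 1024.
Check values of n near the boundary:
  n = 8: C(8, 4) = 70; 70 < 1024? YES
  n = 9: C(9, 4) = 126; 126 < 1024? YES
  n = 10: C(10, 4) = 210; 210 < 1024? YES
  n = 11: C(11, 4) = 330; 330 < 1024? YES
  n = 12: C(12, 4) = 495; 495 < 1024? YES
  n = 13: C(13, 4) = 715; 715 < 1024? YES
  n = 14: C(14, 4) = 1001; 1001 < 1024? YES
  n = 15: C(15, 4) = 1365; 1365 < 1024? NO
  n = 16: C(16, 4) = 1820; 1820 < 1024? NO
The largest n with C(n, 4) < 1024 is n = 14 (where E[X] = 1001/1024 ≈ 0.9775391). Hence R_4(4) > 14, i.e. R_4(4) ≥ 15.

Largest n = 14; hence R_4(4) > 14.


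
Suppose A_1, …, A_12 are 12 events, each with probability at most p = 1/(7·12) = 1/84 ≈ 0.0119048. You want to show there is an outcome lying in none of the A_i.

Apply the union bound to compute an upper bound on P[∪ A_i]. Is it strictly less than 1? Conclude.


Union bound: P[∪_{i=1}^{12} A_i] ≤ Σ_i P[A_i] ≤ 12·p = 12·(1/84) = 1/7.
Numerically: 1/7 ≈ 0.1428571.
Is 1/7 < 1? YES.
Since P[∪ A_i] ≤ 1/7 < 1, the complement has P[∩ A_i^c] ≥ 1 − 1/7 = 6/7 > 0, so some outcome avoids every A_i.

12·p = 1/7 ≈ 0.1428571; existence CERTIFIED by the union bound.


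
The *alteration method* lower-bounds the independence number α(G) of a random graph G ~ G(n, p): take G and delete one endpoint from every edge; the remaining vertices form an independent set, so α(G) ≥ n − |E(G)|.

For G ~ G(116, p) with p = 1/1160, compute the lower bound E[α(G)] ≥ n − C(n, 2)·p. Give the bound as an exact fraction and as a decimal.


E[|E(G)|] = C(116, 2)·p = 6670 · (1/1160) = 23/4.
E[α(G)] ≥ n − E[|E(G)|] = 116 − 23/4 = 441/4.
Numerically: ≈ 110.250000.
(This is only a lower bound; the true E[α(G)] may be larger.)

E[α(G)] ≥ 441/4 ≈ 110.250000.


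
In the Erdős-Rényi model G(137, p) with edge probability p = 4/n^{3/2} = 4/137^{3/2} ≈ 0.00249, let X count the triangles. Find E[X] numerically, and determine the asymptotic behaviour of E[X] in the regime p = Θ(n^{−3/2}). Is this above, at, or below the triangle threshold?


Number of potential triangles: C(137, 3) = 419220.
Each occurs with probability p³ ≈ (0.00249)³ ≈ 1.55216e-08.
By linearity: E[X] = C(137, 3)·p³ ≈ 419220 · 1.55216e-08 ≈ 0.007.
Since α = 3/2 > 1, p = c/n^{3/2} = o(1/n) is below the triangle threshold p ~ 1/n. Asymptotically E[X] ~ (c³/6)·n^{3(1−α)} = (4³/6)·n^{-1.5} → 0, so by Markov's inequality G has no triangles w.h.p.

E[X] ≈ 0.007; in regime p = Θ(1/n^{3/2}) E[X] tends to 0 (below the triangle threshold p ~ 1/n).


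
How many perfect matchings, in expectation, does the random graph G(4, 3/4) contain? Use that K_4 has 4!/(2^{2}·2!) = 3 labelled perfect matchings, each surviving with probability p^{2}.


K_4 has 4!/(2^{2}·2!) = 3 labelled perfect matchings.
For each such perfect matching H, let X_H = 1 if all 2 edges of H are present in G. Then P[X_H = 1] = p^{2} = (3/4)^{2} = 9/16.
By linearity: E[X] = Σ_H E[X_H] = 3 · p^{2} = 3 · 9/16 = 27/16.
Numerically: E[X] ≈ 1.6875.

E[X] = 3 · (3/4)^{2} = 27/16 ≈ 1.6875.


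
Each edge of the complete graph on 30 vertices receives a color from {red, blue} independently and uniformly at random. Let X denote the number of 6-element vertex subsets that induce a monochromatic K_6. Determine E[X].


Let X = Σ_S X_S over the C(30, 6) = 593775 subsets S of size 6, where X_S = 1 if the K_6 on S is monochromatic.
For a fixed S, the K_6 on S has C(6, 2) = 15 edges. P[all 15 edges red] = (1/2)^15, and likewise for blue, so P[monochromatic] = 2·(1/2)^15 = 2^{1 − 15} = 1/16384.
Summing: E[X] = C(30, 6) · 2^{1 − 15} = 593775 · 1/16384 = 593775/16384.
Numerically: E[X] ≈ 36.241150.

E[X] = C(30,6)·2^(1−C(6,2)) = 593775/16384 ≈ 36.241150.


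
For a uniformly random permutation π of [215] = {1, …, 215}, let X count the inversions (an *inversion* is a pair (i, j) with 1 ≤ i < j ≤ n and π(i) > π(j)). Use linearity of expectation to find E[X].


Write X = Σ X_I over the C(215, 2) = 23005 pairs i < j, with X_I the indicator of one inversion.
There are 23005 indicators.
For each fixed pair i < j, the values π(i) and π(j) are two distinct elements of {1, …, 215} in uniformly random order; by symmetry P[π(i) > π(j)] = 1/2.
By linearity: E[X] = 23005 · (1/2) = C(215, 2) · (1/2) = 23005/2 = 23005/2 ≈ 11502.50000.

E[X] = 23005/2 = 11502.50000.


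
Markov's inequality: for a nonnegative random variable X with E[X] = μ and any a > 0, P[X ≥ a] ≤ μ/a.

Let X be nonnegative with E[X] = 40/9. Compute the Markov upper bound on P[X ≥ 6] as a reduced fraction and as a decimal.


μ = E[X] = 40/9, a = 6.
Markov: P[X ≥ 6] ≤ μ/a = (40/9)/6 = 20/27.
Numerically: ≈ 0.7407.
(Since a = 6 > μ = 4.4444, the bound 20/27 is < 1 and informative.)

P[X ≥ 6] ≤ 20/27 ≈ 0.7407.


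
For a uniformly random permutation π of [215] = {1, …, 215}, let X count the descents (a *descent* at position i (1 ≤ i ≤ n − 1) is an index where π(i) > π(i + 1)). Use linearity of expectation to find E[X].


Write X = Σ X_I over i = 1, …, 214, with X_I the indicator of one descent.
There are 214 indicators.
For each fixed i, the pair (π(i), π(i+1)) is a uniformly random ordered pair of distinct values from {1, …, 215}; by symmetry P[π(i) > π(i+1)] = 1/2.
By linearity: E[X] = 214 · (1/2) = (215 − 1) · (1/2) = 107 ≈ 107.00000.

E[X] = 107 = 107.00000.


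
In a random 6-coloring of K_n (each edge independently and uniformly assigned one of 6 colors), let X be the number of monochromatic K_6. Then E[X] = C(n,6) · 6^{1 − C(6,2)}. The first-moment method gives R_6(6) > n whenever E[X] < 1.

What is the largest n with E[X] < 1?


We need C(n, 6) · 6^{1 − 15} < 1, i.e. C(n, 6) < 6^{15 − 1} = 78364164096.
Check values of n near the boundary:
  n = 196: C(196, 6) = 72887293024; 72887293024 < 78364164096? YES
  n = 197: C(197, 6) = 75176946208; 75176946208 < 78364164096? YES
  n = 198: C(198, 6) = 77526225777; 77526225777 < 78364164096? YES
  n = 199: C(199, 6) = 79936367511; 79936367511 < 78364164096? NO
  n = 200: C(200, 6) = 82408626300; 82408626300 < 78364164096? NO
  n = 201: C(201, 6) = 84944276340; 84944276340 < 78364164096? NO
The largest n with C(n, 6) < 78364164096 is n = 198 (where E[X] = 25842075259/26121388032 ≈ 0.98931). Hence R_6(6) > 198, i.e. R_6(6) ≥ 199.

Largest n = 198; hence R_6(6) > 198.


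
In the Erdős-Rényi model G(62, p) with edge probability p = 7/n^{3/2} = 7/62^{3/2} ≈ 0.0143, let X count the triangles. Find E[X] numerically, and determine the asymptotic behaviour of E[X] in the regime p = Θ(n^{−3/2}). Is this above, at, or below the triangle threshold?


Number of potential triangles: C(62, 3) = 37820.
Each occurs with probability p³ ≈ (0.0143)³ ≈ 2.94803e-06.
By linearity: E[X] = C(62, 3)·p³ ≈ 37820 · 2.94803e-06 ≈ 0.111.
Since α = 3/2 > 1, p = c/n^{3/2} = o(1/n) is below the triangle threshold p ~ 1/n. Asymptotically E[X] ~ (c³/6)·n^{3(1−α)} = (7³/6)·n^{-1.5} → 0, so by Markov's inequality G has no triangles w.h.p.

E[X] ≈ 0.111; in regime p = Θ(1/n^{3/2}) E[X] tends to 0 (below the triangle threshold p ~ 1/n).


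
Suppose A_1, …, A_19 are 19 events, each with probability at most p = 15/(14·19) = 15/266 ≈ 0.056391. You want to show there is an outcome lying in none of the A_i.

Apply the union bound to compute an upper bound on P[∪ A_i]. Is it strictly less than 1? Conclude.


Union bound: P[∪_{i=1}^{19} A_i] ≤ Σ_i P[A_i] ≤ 19·p = 19·(15/266) = 15/14.
Numerically: 15/14 ≈ 1.071429.
Is 15/14 < 1? NO.
Since the bound 15/14 is ≥ 1, the union bound is uninformative here; it does NOT by itself certify existence.

19·p = 15/14 ≈ 1.071429; existence NOT certified by the union bound.


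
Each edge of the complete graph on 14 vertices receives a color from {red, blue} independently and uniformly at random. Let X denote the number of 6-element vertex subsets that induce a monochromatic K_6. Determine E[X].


Let X = Σ_S X_S over the C(14, 6) = 3003 subsets S of size 6, where X_S = 1 if the K_6 on S is monochromatic.
For a fixed S, the K_6 on S has C(6, 2) = 15 edges. P[all 15 edges red] = (1/2)^15, and likewise for blue, so P[monochromatic] = 2·(1/2)^15 = 2^{1 − 15} = 1/16384.
By linearity of expectation: E[X] = C(14, 6) · 2^{1 − 15} = 3003 · 1/16384 = 3003/16384.
Numerically: E[X] ≈ 0.1833.

E[X] = C(14,6)·2^(1−C(6,2)) = 3003/16384 ≈ 0.1833.


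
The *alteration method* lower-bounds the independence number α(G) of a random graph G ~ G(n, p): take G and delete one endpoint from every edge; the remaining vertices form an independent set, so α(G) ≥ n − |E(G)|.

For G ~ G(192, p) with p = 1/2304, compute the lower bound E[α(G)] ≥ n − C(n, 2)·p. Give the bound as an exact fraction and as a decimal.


E[|E(G)|] = C(192, 2)·p = 18336 · (1/2304) = 191/24.
E[α(G)] ≥ n − E[|E(G)|] = 192 − 191/24 = 4417/24.
Numerically: ≈ 184.041667.
(This is only a lower bound; the true E[α(G)] may be larger.)

E[α(G)] ≥ 4417/24 ≈ 184.041667.


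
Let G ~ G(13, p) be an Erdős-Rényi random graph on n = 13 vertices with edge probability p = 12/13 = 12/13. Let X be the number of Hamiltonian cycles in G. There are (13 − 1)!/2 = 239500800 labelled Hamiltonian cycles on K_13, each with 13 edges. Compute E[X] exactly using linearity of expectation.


K_13 has (13 − 1)!/2 = 239500800 labelled Hamiltonian cycles.
For each such Hamiltonian cycle H, let X_H = 1 if all 13 edges of H are present in G. Then P[X_H = 1] = p^{13} = (12/13)^{13} = 106993205379072/302875106592253.
By linearity: E[X] = Σ_H E[X_H] = 239500800 · p^{13} = 239500800 · 106993205379072/302875106592253 = 25624958282852047257600/302875106592253.
Numerically: E[X] ≈ 8.461e+07.

E[X] = 239500800 · (12/13)^{13} = 25624958282852047257600/302875106592253 ≈ 8.461e+07.


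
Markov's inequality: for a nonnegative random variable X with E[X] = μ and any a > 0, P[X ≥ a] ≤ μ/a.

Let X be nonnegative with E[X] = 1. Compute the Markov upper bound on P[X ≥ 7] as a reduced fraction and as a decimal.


μ = E[X] = 1, a = 7.
Markov: P[X ≥ 7] ≤ μ/a = (1)/7 = 1/7.
Numerically: ≈ 0.142857.
(Since a = 7 > μ = 1.000000, the bound 1/7 is < 1 and informative.)

P[X ≥ 7] ≤ 1/7 ≈ 0.142857.


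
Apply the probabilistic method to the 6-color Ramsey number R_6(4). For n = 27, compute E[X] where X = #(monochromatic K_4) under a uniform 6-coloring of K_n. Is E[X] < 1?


E[X] = C(27, 4) · 6^{1 − 6} = 17550 · 6^{−5} = 17550/7776.
As a reduced fraction: E[X] = 325/144 ≈ 2.2569.
Is E[X] < 1? NO.
Since E[X] ≥ 1, the first-moment bound is inconclusive at n = 27; it does NOT by itself certify R_6(4) > 27.

E[X] = 325/144 ≈ 2.2569; E[X] ≥ 1; first-moment method inconclusive here.


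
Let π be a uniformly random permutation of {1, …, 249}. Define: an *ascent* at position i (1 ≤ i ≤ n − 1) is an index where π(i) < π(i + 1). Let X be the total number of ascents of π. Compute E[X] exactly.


Write X = Σ X_I over i = 1, …, 248, with X_I the indicator of one ascent.
There are 248 indicators.
For each fixed i, the pair (π(i), π(i+1)) is a uniformly random ordered pair of distinct values from {1, …, 249}; by symmetry P[π(i) < π(i+1)] = 1/2.
By linearity: E[X] = 248 · (1/2) = (249 − 1) · (1/2) = 124 ≈ 124.0000.

E[X] = 124 = 124.0000.


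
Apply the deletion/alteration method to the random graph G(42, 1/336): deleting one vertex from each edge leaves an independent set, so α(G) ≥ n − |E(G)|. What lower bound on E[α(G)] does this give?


E[|E(G)|] = C(42, 2)·p = 861 · (1/336) = 41/16.
E[α(G)] ≥ n − E[|E(G)|] = 42 − 41/16 = 631/16.
Numerically: ≈ 39.437500.
(This is only a lower bound; the true E[α(G)] may be larger.)

E[α(G)] ≥ 631/16 ≈ 39.437500.
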